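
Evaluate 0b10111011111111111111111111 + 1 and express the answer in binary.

0b10111100000000000000000000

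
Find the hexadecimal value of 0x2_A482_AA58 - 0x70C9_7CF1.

Subtract column by column in base 16:
  8-1 → 7
  5-F → 6 (borrow)
  A-C-1 → D (borrow)
  A-7-1 → 2
  2-9 → 9 (borrow)
  8-C-1 → B (borrow)
  4-0-1 → 3
  A-7 → 3
  2-0 → 2

0x233B92D67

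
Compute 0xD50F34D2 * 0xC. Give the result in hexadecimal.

Multiply each base-16 digit by 12, carrying:
  2×12 = 24 → write 8 carry 1
  D×12+1 = 157 → write D carry 9
  4×12+9 = 57 → write 9 carry 3
  3×12+3 = 39 → write 7 carry 2
  F×12+2 = 182 → write 6 carry 11
  0×12+11 = 11 → write B
  5×12 = 60 → write C carry 3
  D×12+3 = 159 → write F carry 9
  remaining carry: 9

0x9FCB679D8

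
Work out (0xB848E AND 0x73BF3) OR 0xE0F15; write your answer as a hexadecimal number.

0xF0F97

0xB848E AND 0x73BF3 = 0x30082.
Then OR with 0xE0F15.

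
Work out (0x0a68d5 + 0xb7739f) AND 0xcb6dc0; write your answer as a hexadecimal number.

Add column by column in base 16, right to left:
  5+f = 4 carry 1
  d+9+1 = 7 carry 1
  8+3+1 = c
  6+7 = d
  a+7 = 1 carry 1
  0+b+1 = c
Sum = 0xc1dc74; now AND with 0xcb6dc0:
  c&c=c, 1&b=1, d&6=4, c&d=c, 7&c=4, 4&0=0

0xc14c40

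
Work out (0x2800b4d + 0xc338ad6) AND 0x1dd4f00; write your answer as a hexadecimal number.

0x910600

Add column by column in base 16, right to left:
  d+6 = 3 carry 1
  4+d+1 = 2 carry 1
  b+a+1 = 6 carry 1
  0+8+1 = 9
  0+3 = 3
  8+3 = b
  2+c = e
Sum = 0xeb39623; now AND with 0x1dd4f00:
  e&1=0, b&d=9, 3&d=1, 9&4=0, 6&f=6, 2&0=0, 3&0=0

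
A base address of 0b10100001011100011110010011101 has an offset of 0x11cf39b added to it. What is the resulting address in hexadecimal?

0b10100001011100011110010011101 = 0x142e3c9d in hexadecimal.
Add column by column in base 16, right to left:
  d+b = 8 carry 1
  9+9+1 = 3 carry 1
  c+3+1 = 0 carry 1
  3+f+1 = 3 carry 1
  e+c+1 = b carry 1
  2+1+1 = 4
  4+1 = 5
  1+0 = 1

0x154b3038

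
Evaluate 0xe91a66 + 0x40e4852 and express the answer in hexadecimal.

Add column by column in base 16, right to left:
  6+2 = 8
  6+5 = b
  a+8 = 2 carry 1
  1+4+1 = 6
  9+e = 7 carry 1
  e+0+1 = f
  0+4 = 4

0x4f762b8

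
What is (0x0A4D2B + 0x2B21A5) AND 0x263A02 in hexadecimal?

0x242A00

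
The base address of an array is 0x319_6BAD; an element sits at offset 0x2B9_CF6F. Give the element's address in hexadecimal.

Add column by column in base 16, right to left:
  D+F = C carry 1
  A+6+1 = 1 carry 1
  B+F+1 = B carry 1
  6+C+1 = 3 carry 1
  9+9+1 = 3 carry 1
  1+B+1 = D
  3+2 = 5

0x5D33B1C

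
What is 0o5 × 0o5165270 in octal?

Multiply each base-8 digit by 5, carrying:
  0×5 = 0 → write 0
  7×5 = 35 → write 3 carry 4
  2×5+4 = 14 → write 6 carry 1
  5×5+1 = 26 → write 2 carry 3
  6×5+3 = 33 → write 1 carry 4
  1×5+4 = 9 → write 1 carry 1
  5×5+1 = 26 → write 2 carry 3
  remaining carry: 3

0o32112630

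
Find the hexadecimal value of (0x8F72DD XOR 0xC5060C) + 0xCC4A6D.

0x116BF3E

First 0x8F72DD XOR 0xC5060C = 0x4A74D1.
Add column by column in base 16, right to left:
  1+D = E
  D+6 = 3 carry 1
  4+A+1 = F
  7+4 = B
  A+C = 6 carry 1
  4+C+1 = 1 carry 1
  final carry 1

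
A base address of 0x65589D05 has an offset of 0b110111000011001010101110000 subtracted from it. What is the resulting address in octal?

0o13635603625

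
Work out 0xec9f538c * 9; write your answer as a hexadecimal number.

Multiply each base-16 digit by 9, carrying:
  c×9 = 108 → write c carry 6
  8×9+6 = 78 → write e carry 4
  3×9+4 = 31 → write f carry 1
  5×9+1 = 46 → write e carry 2
  f×9+2 = 137 → write 9 carry 8
  9×9+8 = 89 → write 9 carry 5
  c×9+5 = 113 → write 1 carry 7
  e×9+7 = 133 → write 5 carry 8
  remaining carry: 8

0x85199efec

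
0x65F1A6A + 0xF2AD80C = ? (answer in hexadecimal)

0x1589F276

Add column by column in base 16, right to left:
  A+C = 6 carry 1
  6+0+1 = 7
  A+8 = 2 carry 1
  1+D+1 = F
  F+A = 9 carry 1
  5+2+1 = 8
  6+F = 5 carry 1
  final carry 1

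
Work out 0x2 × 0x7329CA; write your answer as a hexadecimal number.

Multiply each base-16 digit by 2, carrying:
  A×2 = 20 → write 4 carry 1
  C×2+1 = 25 → write 9 carry 1
  9×2+1 = 19 → write 3 carry 1
  2×2+1 = 5 → write 5
  3×2 = 6 → write 6
  7×2 = 14 → write E

0xE65394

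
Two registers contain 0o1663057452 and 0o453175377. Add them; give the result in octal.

Add column by column in base 8, right to left:
  2+7 = 1 carry 1
  5+7+1 = 5 carry 1
  4+3+1 = 0 carry 1
  7+5+1 = 5 carry 1
  5+7+1 = 5 carry 1
  0+1+1 = 2
  3+3 = 6
  6+5 = 3 carry 1
  6+4+1 = 3 carry 1
  1+0+1 = 2

0o2336255051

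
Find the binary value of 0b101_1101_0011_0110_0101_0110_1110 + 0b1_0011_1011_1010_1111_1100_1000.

0b111000011110001010100110110

Add column by column in base 2, right to left:
  0+0 = 0
  1+0 = 1
  1+0 = 1
  1+1 = 0 carry 1
  0+0+1 = 1
  1+0 = 1
  1+1 = 0 carry 1
  0+1+1 = 0 carry 1
  1+1+1 = 1 carry 1
  0+1+1 = 0 carry 1
  1+1+1 = 1 carry 1
  0+1+1 = 0 carry 1
  0+0+1 = 1
  1+1 = 0 carry 1
  1+0+1 = 0 carry 1
  0+1+1 = 0 carry 1
  1+1+1 = 1 carry 1
  1+1+1 = 1 carry 1
  0+0+1 = 1
  0+1 = 1
  1+1 = 0 carry 1
  0+1+1 = 0 carry 1
  1+0+1 = 0 carry 1
  1+0+1 = 0 carry 1
  1+1+1 = 1 carry 1
  0+0+1 = 1
  1+0 = 1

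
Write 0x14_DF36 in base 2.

0b101001101111100110110

Expand each hex digit to 4 bits: 1=0001 4=0100 D=1101 F=1111 3=0011 6=0110.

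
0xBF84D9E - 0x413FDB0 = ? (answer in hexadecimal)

0x7E44FEE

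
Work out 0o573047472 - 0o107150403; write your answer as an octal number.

0o463677067

Subtract column by column in base 8:
  2-3 → 7 (borrow)
  7-0-1 → 6
  4-4 → 0
  7-0 → 7
  4-5 → 7 (borrow)
  0-1-1 → 6 (borrow)
  3-7-1 → 3 (borrow)
  7-0-1 → 6
  5-1 → 4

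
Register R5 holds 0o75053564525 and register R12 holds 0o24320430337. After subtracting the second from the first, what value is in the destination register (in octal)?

Subtract column by column in base 8:
  5-7 → 6 (borrow)
  2-3-1 → 6 (borrow)
  5-3-1 → 1
  4-0 → 4
  6-3 → 3
  5-4 → 1
  3-0 → 3
  5-2 → 3
  0-3 → 5 (borrow)
  5-4-1 → 0
  7-2 → 5

0o50533134166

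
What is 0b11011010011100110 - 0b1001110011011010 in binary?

0b10001100000001100

Subtract column by column in base 2:
  0-0 → 0
  1-1 → 0
  1-0 → 1
  0-1 → 1 (borrow)
  0-1-1 → 0 (borrow)
  1-0-1 → 0
  1-1 → 0
  1-1 → 0
  0-0 → 0
  0-0 → 0
  1-1 → 0
  0-1 → 1 (borrow)
  1-1-1 → 1 (borrow)
  1-0-1 → 0
  0-0 → 0
  1-1 → 0
  1-0 → 1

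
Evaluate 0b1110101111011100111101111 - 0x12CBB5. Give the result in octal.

0b1110101111011100111101111 = 0o165734757 in octal.
0x12CBB5 = 0o4545665 in octal.
Subtract column by column in base 8:
  7-5 → 2
  5-6 → 7 (borrow)
  7-6-1 → 0
  4-5 → 7 (borrow)
  3-4-1 → 6 (borrow)
  7-5-1 → 1
  5-4 → 1
  6-0 → 6
  1-0 → 1

0o161167072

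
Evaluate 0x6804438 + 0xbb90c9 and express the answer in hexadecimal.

0x73bd501

Add column by column in base 16, right to left:
  8+9 = 1 carry 1
  3+c+1 = 0 carry 1
  4+0+1 = 5
  4+9 = d
  0+b = b
  8+b = 3 carry 1
  6+0+1 = 7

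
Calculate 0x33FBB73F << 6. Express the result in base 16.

0xCFEEDCFC0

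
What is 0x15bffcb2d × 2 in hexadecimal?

Multiply each base-16 digit by 2, carrying:
  d×2 = 26 → write a carry 1
  2×2+1 = 5 → write 5
  b×2 = 22 → write 6 carry 1
  c×2+1 = 25 → write 9 carry 1
  f×2+1 = 31 → write f carry 1
  f×2+1 = 31 → write f carry 1
  b×2+1 = 23 → write 7 carry 1
  5×2+1 = 11 → write b
  1×2 = 2 → write 2

0x2b7ff965a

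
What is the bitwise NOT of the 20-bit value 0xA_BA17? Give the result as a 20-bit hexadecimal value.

Each hex digit d becomes F−d:
  A→5, B→4, A→5, 1→E, 7→8

0x545E8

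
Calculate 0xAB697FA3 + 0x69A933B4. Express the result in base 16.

0x11512B357

Add column by column in base 16, right to left:
  3+4 = 7
  A+B = 5 carry 1
  F+3+1 = 3 carry 1
  7+3+1 = B
  9+9 = 2 carry 1
  6+A+1 = 1 carry 1
  B+9+1 = 5 carry 1
  A+6+1 = 1 carry 1
  final carry 1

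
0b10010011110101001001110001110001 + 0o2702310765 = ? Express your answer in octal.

0o25267427146

0b10010011110101001001110001110001 = 0o22365116161 in octal.
Add column by column in base 8, right to left:
  1+5 = 6
  6+6 = 4 carry 1
  1+7+1 = 1 carry 1
  6+0+1 = 7
  1+1 = 2
  1+3 = 4
  5+2 = 7
  6+0 = 6
  3+7 = 2 carry 1
  2+2+1 = 5
  2+0 = 2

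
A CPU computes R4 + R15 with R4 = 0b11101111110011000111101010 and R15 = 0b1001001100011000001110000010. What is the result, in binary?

0b1100111100001011010101101100

Add column by column in base 2, right to left:
  0+0 = 0
  1+1 = 0 carry 1
  0+0+1 = 1
  1+0 = 1
  0+0 = 0
  1+0 = 1
  1+0 = 1
  1+1 = 0 carry 1
  1+1+1 = 1 carry 1
  0+1+1 = 0 carry 1
  0+0+1 = 1
  0+0 = 0
  1+0 = 1
  1+0 = 1
  0+0 = 0
  0+1 = 1
  1+1 = 0 carry 1
  1+0+1 = 0 carry 1
  1+0+1 = 0 carry 1
  1+0+1 = 0 carry 1
  1+1+1 = 1 carry 1
  1+1+1 = 1 carry 1
  0+0+1 = 1
  1+0 = 1
  1+1 = 0 carry 1
  1+0+1 = 0 carry 1
  0+0+1 = 1
  0+1 = 1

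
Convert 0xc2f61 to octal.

0o3027541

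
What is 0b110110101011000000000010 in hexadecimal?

Group the bits into nibbles: 1101 1010 1011 0000 0000 0010 → dab002.

0xdab002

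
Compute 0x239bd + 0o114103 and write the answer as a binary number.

0b101101001000000000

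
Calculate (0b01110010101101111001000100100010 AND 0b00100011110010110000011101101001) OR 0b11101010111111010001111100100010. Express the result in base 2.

0b11101010111111110001111100100010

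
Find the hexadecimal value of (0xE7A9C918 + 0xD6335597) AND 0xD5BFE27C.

0x959D022C

Add column by column in base 16, right to left:
  8+7 = F
  1+9 = A
  9+5 = E
  C+5 = 1 carry 1
  9+3+1 = D
  A+3 = D
  7+6 = D
  E+D = B carry 1
  final carry 1
Sum = 0x1BDDD1EAF; now AND with 0xD5BFE27C:
  1&0=0, B&D=9, D&5=5, D&B=9, D&F=D, 1&E=0, E&2=2, A&7=2, F&C=C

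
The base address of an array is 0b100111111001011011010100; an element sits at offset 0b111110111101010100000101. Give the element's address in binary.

0b1100110110110101111011001

Add column by column in base 2, right to left:
  0+1 = 1
  0+0 = 0
  1+1 = 0 carry 1
  0+0+1 = 1
  1+0 = 1
  0+0 = 0
  1+0 = 1
  1+0 = 1
  0+1 = 1
  1+0 = 1
  1+1 = 0 carry 1
  0+0+1 = 1
  1+1 = 0 carry 1
  0+0+1 = 1
  0+1 = 1
  1+1 = 0 carry 1
  1+1+1 = 1 carry 1
  1+1+1 = 1 carry 1
  1+0+1 = 0 carry 1
  1+1+1 = 1 carry 1
  1+1+1 = 1 carry 1
  0+1+1 = 0 carry 1
  0+1+1 = 0 carry 1
  1+1+1 = 1 carry 1
  final carry 1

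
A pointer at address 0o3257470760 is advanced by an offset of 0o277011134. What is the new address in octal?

Add column by column in base 8, right to left:
  0+4 = 4
  6+3 = 1 carry 1
  7+1+1 = 1 carry 1
  0+1+1 = 2
  7+1 = 0 carry 1
  4+0+1 = 5
  7+7 = 6 carry 1
  5+7+1 = 5 carry 1
  2+2+1 = 5
  3+0 = 3

0o3556502114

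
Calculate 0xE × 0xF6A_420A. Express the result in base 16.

Multiply each base-16 digit by 14, carrying:
  A×14 = 140 → write C carry 8
  0×14+8 = 8 → write 8
  2×14 = 28 → write C carry 1
  4×14+1 = 57 → write 9 carry 3
  A×14+3 = 143 → write F carry 8
  6×14+8 = 92 → write C carry 5
  F×14+5 = 215 → write 7 carry 13
  remaining carry: D

0xD7CF9C8C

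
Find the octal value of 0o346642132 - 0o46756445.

0o277663465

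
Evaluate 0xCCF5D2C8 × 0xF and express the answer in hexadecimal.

0xC026759B8

Multiply each base-16 digit by 15, carrying:
  8×15 = 120 → write 8 carry 7
  C×15+7 = 187 → write B carry 11
  2×15+11 = 41 → write 9 carry 2
  D×15+2 = 197 → write 5 carry 12
  5×15+12 = 87 → write 7 carry 5
  F×15+5 = 230 → write 6 carry 14
  C×15+14 = 194 → write 2 carry 12
  C×15+12 = 192 → write 0 carry 12
  remaining carry: C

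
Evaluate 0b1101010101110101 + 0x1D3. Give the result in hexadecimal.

0b1101010101110101 = 0xD575 in hexadecimal.
Add column by column in base 16, right to left:
  5+3 = 8
  7+D = 4 carry 1
  5+1+1 = 7
  D+0 = D

0xD748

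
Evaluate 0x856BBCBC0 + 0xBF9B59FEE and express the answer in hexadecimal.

0x1450716BAE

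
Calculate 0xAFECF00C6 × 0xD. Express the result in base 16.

Multiply each base-16 digit by 13, carrying:
  6×13 = 78 → write E carry 4
  C×13+4 = 160 → write 0 carry 10
  0×13+10 = 10 → write A
  0×13 = 0 → write 0
  F×13 = 195 → write 3 carry 12
  C×13+12 = 168 → write 8 carry 10
  E×13+10 = 192 → write 0 carry 12
  F×13+12 = 207 → write F carry 12
  A×13+12 = 142 → write E carry 8
  remaining carry: 8

0x8EF0830A0E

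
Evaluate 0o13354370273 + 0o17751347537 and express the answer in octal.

0o33325740032

Add column by column in base 8, right to left:
  3+7 = 2 carry 1
  7+3+1 = 3 carry 1
  2+5+1 = 0 carry 1
  0+7+1 = 0 carry 1
  7+4+1 = 4 carry 1
  3+3+1 = 7
  4+1 = 5
  5+5 = 2 carry 1
  3+7+1 = 3 carry 1
  3+7+1 = 3 carry 1
  1+1+1 = 3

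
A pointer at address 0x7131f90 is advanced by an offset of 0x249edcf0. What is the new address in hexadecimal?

0x2bb1fc80

Add column by column in base 16, right to left:
  0+0 = 0
  9+f = 8 carry 1
  f+c+1 = c carry 1
  1+d+1 = f
  3+e = 1 carry 1
  1+9+1 = b
  7+4 = b
  0+2 = 2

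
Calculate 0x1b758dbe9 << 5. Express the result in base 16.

5 bits is not a whole number of base-16 digits; in binary: 110110111010110001101101111101001 << 5 = 11011011101011000110110111110100100000.

0x36eb1b7d20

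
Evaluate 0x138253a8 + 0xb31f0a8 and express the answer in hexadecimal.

0x1eb44450

Add column by column in base 16, right to left:
  8+8 = 0 carry 1
  a+a+1 = 5 carry 1
  3+0+1 = 4
  5+f = 4 carry 1
  2+1+1 = 4
  8+3 = b
  3+b = e
  1+0 = 1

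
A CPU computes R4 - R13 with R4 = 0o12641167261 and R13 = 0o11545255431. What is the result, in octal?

0o1073711630

Subtract column by column in base 8:
  1-1 → 0
  6-3 → 3
  2-4 → 6 (borrow)
  7-5-1 → 1
  6-5 → 1
  1-2 → 7 (borrow)
  1-5-1 → 3 (borrow)
  4-4-1 → 7 (borrow)
  6-5-1 → 0
  2-1 → 1
  1-1 → 0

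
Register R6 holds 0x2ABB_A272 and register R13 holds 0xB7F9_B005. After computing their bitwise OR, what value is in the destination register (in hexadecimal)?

0xBFFBB277

OR each hex digit independently (no carries):
  2|B=B, A|7=F, B|F=F, B|9=B, A|B=B, 2|0=2, 7|0=7, 2|5=7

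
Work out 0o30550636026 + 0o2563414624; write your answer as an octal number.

0o33334252652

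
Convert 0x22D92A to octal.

0o10554452

Expand each hex digit to 4 bits: 2=0010 2=0010 D=1101 9=1001 2=0010 A=1010.
Group the bits in threes: 001 000 101 101 100 100 101 010 → 10554452.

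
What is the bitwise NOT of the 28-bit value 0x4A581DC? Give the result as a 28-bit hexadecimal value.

0xB5A7E23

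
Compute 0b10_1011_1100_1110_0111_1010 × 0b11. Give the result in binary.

Multiply each base-2 digit by 3, carrying:
  0×3 = 0 → write 0
  1×3 = 3 → write 1 carry 1
  0×3+1 = 1 → write 1
  1×3 = 3 → write 1 carry 1
  1×3+1 = 4 → write 0 carry 2
  1×3+2 = 5 → write 1 carry 2
  1×3+2 = 5 → write 1 carry 2
  0×3+2 = 2 → write 0 carry 1
  0×3+1 = 1 → write 1
  1×3 = 3 → write 1 carry 1
  1×3+1 = 4 → write 0 carry 2
  1×3+2 = 5 → write 1 carry 2
  0×3+2 = 2 → write 0 carry 1
  0×3+1 = 1 → write 1
  1×3 = 3 → write 1 carry 1
  1×3+1 = 4 → write 0 carry 2
  1×3+2 = 5 → write 1 carry 2
  1×3+2 = 5 → write 1 carry 2
  0×3+2 = 2 → write 0 carry 1
  1×3+1 = 4 → write 0 carry 2
  0×3+2 = 2 → write 0 carry 1
  1×3+1 = 4 → write 0 carry 2
  remaining carry: 10

0b100000110110101101101110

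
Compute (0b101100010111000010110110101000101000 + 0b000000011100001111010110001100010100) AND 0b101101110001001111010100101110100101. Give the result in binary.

Add column by column in base 2, right to left:
  0+0 = 0
  0+0 = 0
  0+1 = 1
  1+0 = 1
  0+1 = 1
  1+0 = 1
  0+0 = 0
  0+0 = 0
  0+1 = 1
  1+1 = 0 carry 1
  0+0+1 = 1
  1+0 = 1
  0+0 = 0
  1+1 = 0 carry 1
  1+1+1 = 1 carry 1
  0+0+1 = 1
  1+1 = 0 carry 1
  1+0+1 = 0 carry 1
  0+1+1 = 0 carry 1
  1+1+1 = 1 carry 1
  0+1+1 = 0 carry 1
  0+1+1 = 0 carry 1
  0+0+1 = 1
  0+0 = 0
  1+0 = 1
  1+0 = 1
  1+1 = 0 carry 1
  0+1+1 = 0 carry 1
  1+1+1 = 1 carry 1
  0+0+1 = 1
  0+0 = 0
  0+0 = 0
  1+0 = 1
  1+0 = 1
  0+0 = 0
  1+0 = 1
Sum = 0b101100110011010010001100110100111100; now AND with 0b101101110001001111010100101110100101:
  101100110011010010001100110100111100
& 101101110001001111010100101110100101
= 101100110001000010000100100100100100

0b101100110001000010000100100100100100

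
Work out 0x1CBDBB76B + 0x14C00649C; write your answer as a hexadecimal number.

0x317DC1C07

Add column by column in base 16, right to left:
  B+C = 7 carry 1
  6+9+1 = 0 carry 1
  7+4+1 = C
  B+6 = 1 carry 1
  B+0+1 = C
  D+0 = D
  B+C = 7 carry 1
  C+4+1 = 1 carry 1
  1+1+1 = 3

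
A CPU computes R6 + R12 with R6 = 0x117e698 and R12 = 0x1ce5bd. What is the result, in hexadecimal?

0x134cc55

Add column by column in base 16, right to left:
  8+d = 5 carry 1
  9+b+1 = 5 carry 1
  6+5+1 = c
  e+e = c carry 1
  7+c+1 = 4 carry 1
  1+1+1 = 3
  1+0 = 1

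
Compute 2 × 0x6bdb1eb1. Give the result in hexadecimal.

0xd7b63d62

Multiply each base-16 digit by 2, carrying:
  1×2 = 2 → write 2
  b×2 = 22 → write 6 carry 1
  e×2+1 = 29 → write d carry 1
  1×2+1 = 3 → write 3
  b×2 = 22 → write 6 carry 1
  d×2+1 = 27 → write b carry 1
  b×2+1 = 23 → write 7 carry 1
  6×2+1 = 13 → write d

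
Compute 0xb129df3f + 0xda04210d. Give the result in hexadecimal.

0x18b2e004c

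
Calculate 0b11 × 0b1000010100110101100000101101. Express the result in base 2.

0b11000111110100000100010000111

Multiply each base-2 digit by 3, carrying:
  1×3 = 3 → write 1 carry 1
  0×3+1 = 1 → write 1
  1×3 = 3 → write 1 carry 1
  1×3+1 = 4 → write 0 carry 2
  0×3+2 = 2 → write 0 carry 1
  1×3+1 = 4 → write 0 carry 2
  0×3+2 = 2 → write 0 carry 1
  0×3+1 = 1 → write 1
  0×3 = 0 → write 0
  0×3 = 0 → write 0
  0×3 = 0 → write 0
  1×3 = 3 → write 1 carry 1
  1×3+1 = 4 → write 0 carry 2
  0×3+2 = 2 → write 0 carry 1
  1×3+1 = 4 → write 0 carry 2
  0×3+2 = 2 → write 0 carry 1
  1×3+1 = 4 → write 0 carry 2
  1×3+2 = 5 → write 1 carry 2
  0×3+2 = 2 → write 0 carry 1
  0×3+1 = 1 → write 1
  1×3 = 3 → write 1 carry 1
  0×3+1 = 1 → write 1
  1×3 = 3 → write 1 carry 1
  0×3+1 = 1 → write 1
  0×3 = 0 → write 0
  0×3 = 0 → write 0
  0×3 = 0 → write 0
  1×3 = 3 → write 1 carry 1
  remaining carry: 1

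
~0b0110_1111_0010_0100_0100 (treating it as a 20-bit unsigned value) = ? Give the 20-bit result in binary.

0b10010000110110111011

Invert each bit: 01101111001001000100 → 10010000110110111011.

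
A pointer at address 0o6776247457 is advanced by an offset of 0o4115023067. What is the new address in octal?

0o13113272546

Add column by column in base 8, right to left:
  7+7 = 6 carry 1
  5+6+1 = 4 carry 1
  4+0+1 = 5
  7+3 = 2 carry 1
  4+2+1 = 7
  2+0 = 2
  6+5 = 3 carry 1
  7+1+1 = 1 carry 1
  7+1+1 = 1 carry 1
  6+4+1 = 3 carry 1
  final carry 1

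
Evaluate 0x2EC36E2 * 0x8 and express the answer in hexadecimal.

0x1761B710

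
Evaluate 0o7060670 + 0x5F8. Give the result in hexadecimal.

0x1C67B0

0o7060670 = 0x1C61B8 in hexadecimal.
Add column by column in base 16, right to left:
  8+8 = 0 carry 1
  B+F+1 = B carry 1
  1+5+1 = 7
  6+0 = 6
  C+0 = C
  1+0 = 1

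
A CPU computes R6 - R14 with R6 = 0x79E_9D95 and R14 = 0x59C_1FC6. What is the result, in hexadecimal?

Subtract column by column in base 16:
  5-6 → F (borrow)
  9-C-1 → C (borrow)
  D-F-1 → D (borrow)
  9-1-1 → 7
  E-C → 2
  9-9 → 0
  7-5 → 2

0x2027DCF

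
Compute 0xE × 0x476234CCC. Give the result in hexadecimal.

Multiply each base-16 digit by 14, carrying:
  C×14 = 168 → write 8 carry 10
  C×14+10 = 178 → write 2 carry 11
  C×14+11 = 179 → write 3 carry 11
  4×14+11 = 67 → write 3 carry 4
  3×14+4 = 46 → write E carry 2
  2×14+2 = 30 → write E carry 1
  6×14+1 = 85 → write 5 carry 5
  7×14+5 = 103 → write 7 carry 6
  4×14+6 = 62 → write E carry 3
  remaining carry: 3

0x3E75EE3328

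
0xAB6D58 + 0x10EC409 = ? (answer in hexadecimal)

0x1BA3161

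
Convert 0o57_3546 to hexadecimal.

0x2F766

Each octal digit is 3 bits: 5=101 7=111 3=011 5=101 4=100 6=110.
Group the bits into nibbles: 0010 1111 0111 0110 0110 → 2F766.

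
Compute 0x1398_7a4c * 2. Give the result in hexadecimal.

0x2730f498

Multiply each base-16 digit by 2, carrying:
  c×2 = 24 → write 8 carry 1
  4×2+1 = 9 → write 9
  a×2 = 20 → write 4 carry 1
  7×2+1 = 15 → write f
  8×2 = 16 → write 0 carry 1
  9×2+1 = 19 → write 3 carry 1
  3×2+1 = 7 → write 7
  1×2 = 2 → write 2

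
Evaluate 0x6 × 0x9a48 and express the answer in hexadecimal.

Multiply each base-16 digit by 6, carrying:
  8×6 = 48 → write 0 carry 3
  4×6+3 = 27 → write b carry 1
  a×6+1 = 61 → write d carry 3
  9×6+3 = 57 → write 9 carry 3
  remaining carry: 3

0x39db0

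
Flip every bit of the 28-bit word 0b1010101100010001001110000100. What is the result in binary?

0b0101010011101110110001111011

Invert each bit: 1010101100010001001110000100 → 0101010011101110110001111011.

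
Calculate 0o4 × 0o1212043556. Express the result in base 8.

0o5050216670

Multiply each base-8 digit by 4, carrying:
  6×4 = 24 → write 0 carry 3
  5×4+3 = 23 → write 7 carry 2
  5×4+2 = 22 → write 6 carry 2
  3×4+2 = 14 → write 6 carry 1
  4×4+1 = 17 → write 1 carry 2
  0×4+2 = 2 → write 2
  2×4 = 8 → write 0 carry 1
  1×4+1 = 5 → write 5
  2×4 = 8 → write 0 carry 1
  1×4+1 = 5 → write 5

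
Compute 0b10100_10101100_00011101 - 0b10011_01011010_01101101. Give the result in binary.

0b10101000110110000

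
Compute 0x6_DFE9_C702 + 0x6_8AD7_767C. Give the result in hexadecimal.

0xD6AC13D7E

Add column by column in base 16, right to left:
  2+C = E
  0+7 = 7
  7+6 = D
  C+7 = 3 carry 1
  9+7+1 = 1 carry 1
  E+D+1 = C carry 1
  F+A+1 = A carry 1
  D+8+1 = 6 carry 1
  6+6+1 = D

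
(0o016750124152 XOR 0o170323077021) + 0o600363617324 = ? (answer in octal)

0o767056772517

First 0o016750124152 XOR 0o170323077021 = 0o166473153173.
Add column by column in base 8, right to left:
  3+4 = 7
  7+2 = 1 carry 1
  1+3+1 = 5
  3+7 = 2 carry 1
  5+1+1 = 7
  1+6 = 7
  3+3 = 6
  7+6 = 5 carry 1
  4+3+1 = 0 carry 1
  6+0+1 = 7
  6+0 = 6
  1+6 = 7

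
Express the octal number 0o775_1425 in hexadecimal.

0x1fd315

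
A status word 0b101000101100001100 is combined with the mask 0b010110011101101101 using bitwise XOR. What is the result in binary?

0b111110110001100001

XOR bit by bit (1 where the bits differ):
  101000101100001100
^ 010110011101101101
= 111110110001100001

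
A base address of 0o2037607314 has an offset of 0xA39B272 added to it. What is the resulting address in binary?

0b11010101110001100000100111110

0o2037607314 = 0b10000011111110000111011001100 in binary.
0xA39B272 = 0b1010001110011011001001110010 in binary.
Add column by column in base 2, right to left:
  0+0 = 0
  0+1 = 1
  1+0 = 1
  1+0 = 1
  0+1 = 1
  0+1 = 1
  1+1 = 0 carry 1
  1+0+1 = 0 carry 1
  0+0+1 = 1
  1+1 = 0 carry 1
  1+0+1 = 0 carry 1
  1+0+1 = 0 carry 1
  0+1+1 = 0 carry 1
  0+1+1 = 0 carry 1
  0+0+1 = 1
  0+1 = 1
  1+1 = 0 carry 1
  1+0+1 = 0 carry 1
  1+0+1 = 0 carry 1
  1+1+1 = 1 carry 1
  1+1+1 = 1 carry 1
  1+1+1 = 1 carry 1
  1+0+1 = 0 carry 1
  0+0+1 = 1
  0+0 = 0
  0+1 = 1
  0+0 = 0
  0+1 = 1
  1+0 = 1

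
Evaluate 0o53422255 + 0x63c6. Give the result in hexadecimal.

0xae8873

0o53422255 = 0xae24ad in hexadecimal.
Add column by column in base 16, right to left:
  d+6 = 3 carry 1
  a+c+1 = 7 carry 1
  4+3+1 = 8
  2+6 = 8
  e+0 = e
  a+0 = a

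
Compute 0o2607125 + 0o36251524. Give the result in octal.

0o41060651

Add column by column in base 8, right to left:
  5+4 = 1 carry 1
  2+2+1 = 5
  1+5 = 6
  7+1 = 0 carry 1
  0+5+1 = 6
  6+2 = 0 carry 1
  2+6+1 = 1 carry 1
  0+3+1 = 4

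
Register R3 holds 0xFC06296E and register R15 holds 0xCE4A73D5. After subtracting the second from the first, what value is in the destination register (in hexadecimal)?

0x2DBBB599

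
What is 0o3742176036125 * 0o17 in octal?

Multiply each base-8 digit by 15, carrying:
  5×15 = 75 → write 3 carry 9
  2×15+9 = 39 → write 7 carry 4
  1×15+4 = 19 → write 3 carry 2
  6×15+2 = 92 → write 4 carry 11
  3×15+11 = 56 → write 0 carry 7
  0×15+7 = 7 → write 7
  6×15 = 90 → write 2 carry 11
  7×15+11 = 116 → write 4 carry 14
  1×15+14 = 29 → write 5 carry 3
  2×15+3 = 33 → write 1 carry 4
  4×15+4 = 64 → write 0 carry 8
  7×15+8 = 113 → write 1 carry 14
  3×15+14 = 59 → write 3 carry 7
  remaining carry: 7

0o73101542704373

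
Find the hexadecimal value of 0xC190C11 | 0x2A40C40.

OR each hex digit independently (no carries):
  C|2=E, 1|A=B, 9|4=D, 0|0=0, C|C=C, 1|4=5, 1|0=1

0xEBD0C51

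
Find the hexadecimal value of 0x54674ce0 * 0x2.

0xa8ce99c0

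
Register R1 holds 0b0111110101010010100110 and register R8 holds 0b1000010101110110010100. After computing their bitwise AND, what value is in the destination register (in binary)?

AND bit by bit (1 only where both bits are 1):
  0111110101010010100110
& 1000010101110110010100
= 0000010101010010000100

0b0000010101010010000100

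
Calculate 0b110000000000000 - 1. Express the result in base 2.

The trailing 13 digits are 0, so subtracting 1 borrows through: they become 1 and the next digit up decrements.

0b101111111111111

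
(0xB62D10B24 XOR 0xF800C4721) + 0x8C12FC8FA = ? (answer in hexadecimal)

0xDA40D14FF

First 0xB62D10B24 XOR 0xF800C4721 = 0x4E2DD4C05.
Add column by column in base 16, right to left:
  5+A = F
  0+F = F
  C+8 = 4 carry 1
  4+C+1 = 1 carry 1
  D+F+1 = D carry 1
  D+2+1 = 0 carry 1
  2+1+1 = 4
  E+C = A carry 1
  4+8+1 = D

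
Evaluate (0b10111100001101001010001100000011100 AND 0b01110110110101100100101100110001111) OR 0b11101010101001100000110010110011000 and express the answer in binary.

0b10111100001101001010001100000011100 AND 0b01110110110101100100101100110001111 = 0b00110100000101000000001100000001100.
Then OR with 0b11101010101001100000110010110011000.

0b11111110101101100000111110110011100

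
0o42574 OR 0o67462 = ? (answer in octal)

0o67576

OR each oct digit independently (no carries):
  4|6=6, 2|7=7, 5|4=5, 7|6=7, 4|2=6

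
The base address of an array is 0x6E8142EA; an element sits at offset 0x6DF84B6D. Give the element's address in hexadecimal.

0xDC798E57

Add column by column in base 16, right to left:
  A+D = 7 carry 1
  E+6+1 = 5 carry 1
  2+B+1 = E
  4+4 = 8
  1+8 = 9
  8+F = 7 carry 1
  E+D+1 = C carry 1
  6+6+1 = D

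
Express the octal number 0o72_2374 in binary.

0b111010010011111100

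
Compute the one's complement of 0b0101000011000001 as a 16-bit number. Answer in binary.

Invert each bit: 0101000011000001 → 1010111100111110.

0b1010111100111110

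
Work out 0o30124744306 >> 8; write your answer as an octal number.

0o60251710

8 bits is not a whole number of base-8 digits; in binary: 11000001010100111100100011000110 >> 8 = 110000010101001111001000.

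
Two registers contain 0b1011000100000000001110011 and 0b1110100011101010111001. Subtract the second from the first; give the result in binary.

Subtract column by column in base 2:
  1-1 → 0
  1-0 → 1
  0-0 → 0
  0-1 → 1 (borrow)
  1-1-1 → 1 (borrow)
  1-1-1 → 1 (borrow)
  1-0-1 → 0
  0-1 → 1 (borrow)
  0-0-1 → 1 (borrow)
  0-1-1 → 0 (borrow)
  0-0-1 → 1 (borrow)
  0-1-1 → 0 (borrow)
  0-1-1 → 0 (borrow)
  0-1-1 → 0 (borrow)
  0-0-1 → 1 (borrow)
  0-0-1 → 1 (borrow)
  0-0-1 → 1 (borrow)
  1-1-1 → 1 (borrow)
  0-0-1 → 1 (borrow)
  0-1-1 → 0 (borrow)
  0-1-1 → 0 (borrow)
  1-1-1 → 1 (borrow)
  1-0-1 → 0
  0-0 → 0
  1-0 → 1

0b1001001111100010110111010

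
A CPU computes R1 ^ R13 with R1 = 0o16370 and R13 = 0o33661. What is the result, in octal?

0o25511

XOR each oct digit independently (no carries):
  1^3=2, 6^3=5, 3^6=5, 7^6=1, 0^1=1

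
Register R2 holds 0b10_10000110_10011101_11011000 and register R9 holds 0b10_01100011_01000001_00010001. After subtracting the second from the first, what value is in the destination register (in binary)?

0b1000110101110011000111

Subtract column by column in base 2:
  0-1 → 1 (borrow)
  0-0-1 → 1 (borrow)
  0-0-1 → 1 (borrow)
  1-0-1 → 0
  1-1 → 0
  0-0 → 0
  1-0 → 1
  1-0 → 1
  1-1 → 0
  0-0 → 0
  1-0 → 1
  1-0 → 1
  1-0 → 1
  0-0 → 0
  0-1 → 1 (borrow)
  1-0-1 → 0
  0-1 → 1 (borrow)
  1-1-1 → 1 (borrow)
  1-0-1 → 0
  0-0 → 0
  0-0 → 0
  0-1 → 1 (borrow)
  0-1-1 → 0 (borrow)
  1-0-1 → 0
  0-0 → 0
  1-1 → 0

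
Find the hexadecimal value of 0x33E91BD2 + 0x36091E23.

0x69F239F5

Add column by column in base 16, right to left:
  2+3 = 5
  D+2 = F
  B+E = 9 carry 1
  1+1+1 = 3
  9+9 = 2 carry 1
  E+0+1 = F
  3+6 = 9
  3+3 = 6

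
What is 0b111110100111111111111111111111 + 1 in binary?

0b111110101000000000000000000000

The trailing 21 digits are 1 (max in base 2), so adding 1 cascades: they roll to 0 and the next digit up increments.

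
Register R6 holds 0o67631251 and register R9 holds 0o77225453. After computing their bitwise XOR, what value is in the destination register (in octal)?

0o10414602

XOR each oct digit independently (no carries):
  6^7=1, 7^7=0, 6^2=4, 3^2=1, 1^5=4, 2^4=6, 5^5=0, 1^3=2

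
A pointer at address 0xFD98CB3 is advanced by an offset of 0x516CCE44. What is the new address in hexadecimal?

0x61465AF7

Add column by column in base 16, right to left:
  3+4 = 7
  B+4 = F
  C+E = A carry 1
  8+C+1 = 5 carry 1
  9+C+1 = 6 carry 1
  D+6+1 = 4 carry 1
  F+1+1 = 1 carry 1
  0+5+1 = 6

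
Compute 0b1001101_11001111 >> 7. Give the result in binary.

Right shift by 7: drop the 7 least-significant bits.

0b10011011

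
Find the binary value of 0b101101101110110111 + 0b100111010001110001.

Add column by column in base 2, right to left:
  1+1 = 0 carry 1
  1+0+1 = 0 carry 1
  1+0+1 = 0 carry 1
  0+0+1 = 1
  1+1 = 0 carry 1
  1+1+1 = 1 carry 1
  0+1+1 = 0 carry 1
  1+0+1 = 0 carry 1
  1+0+1 = 0 carry 1
  1+0+1 = 0 carry 1
  0+1+1 = 0 carry 1
  1+0+1 = 0 carry 1
  1+1+1 = 1 carry 1
  0+1+1 = 0 carry 1
  1+1+1 = 1 carry 1
  1+0+1 = 0 carry 1
  0+0+1 = 1
  1+1 = 0 carry 1
  final carry 1

0b1010101000000101000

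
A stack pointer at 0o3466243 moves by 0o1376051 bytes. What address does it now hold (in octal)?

Add column by column in base 8, right to left:
  3+1 = 4
  4+5 = 1 carry 1
  2+0+1 = 3
  6+6 = 4 carry 1
  6+7+1 = 6 carry 1
  4+3+1 = 0 carry 1
  3+1+1 = 5

0o5064314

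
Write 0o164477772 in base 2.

0b1110100100111111111111010

Each octal digit is 3 bits: 1=001 6=110 4=100 4=100 7=111 7=111 7=111 7=111 2=010.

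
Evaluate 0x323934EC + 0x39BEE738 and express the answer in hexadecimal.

Add column by column in base 16, right to left:
  C+8 = 4 carry 1
  E+3+1 = 2 carry 1
  4+7+1 = C
  3+E = 1 carry 1
  9+E+1 = 8 carry 1
  3+B+1 = F
  2+9 = B
  3+3 = 6

0x6BF81C24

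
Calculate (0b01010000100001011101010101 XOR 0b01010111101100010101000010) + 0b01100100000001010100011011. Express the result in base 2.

0b1101011001110011100110010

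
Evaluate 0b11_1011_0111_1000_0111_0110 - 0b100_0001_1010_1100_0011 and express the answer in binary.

0b1101110101110110110011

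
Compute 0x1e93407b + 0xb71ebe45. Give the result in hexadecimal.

Add column by column in base 16, right to left:
  b+5 = 0 carry 1
  7+4+1 = c
  0+e = e
  4+b = f
  3+e = 1 carry 1
  9+1+1 = b
  e+7 = 5 carry 1
  1+b+1 = d

0xd5b1fec0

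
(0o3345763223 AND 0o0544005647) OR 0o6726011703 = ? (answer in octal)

0o3345763223 AND 0o0544005647 = 0o0144001203.
Then OR with 0o6726011703.

0o6766011703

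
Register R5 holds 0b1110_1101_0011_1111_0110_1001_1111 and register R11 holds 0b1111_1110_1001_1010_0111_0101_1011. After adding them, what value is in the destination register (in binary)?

Add column by column in base 2, right to left:
  1+1 = 0 carry 1
  1+1+1 = 1 carry 1
  1+0+1 = 0 carry 1
  1+1+1 = 1 carry 1
  1+1+1 = 1 carry 1
  0+0+1 = 1
  0+1 = 1
  1+0 = 1
  0+1 = 1
  1+1 = 0 carry 1
  1+1+1 = 1 carry 1
  0+0+1 = 1
  1+0 = 1
  1+1 = 0 carry 1
  1+0+1 = 0 carry 1
  1+1+1 = 1 carry 1
  1+1+1 = 1 carry 1
  1+0+1 = 0 carry 1
  0+0+1 = 1
  0+1 = 1
  1+0 = 1
  0+1 = 1
  1+1 = 0 carry 1
  1+1+1 = 1 carry 1
  0+1+1 = 0 carry 1
  1+1+1 = 1 carry 1
  1+1+1 = 1 carry 1
  1+1+1 = 1 carry 1
  final carry 1

0b11110101111011001110111111010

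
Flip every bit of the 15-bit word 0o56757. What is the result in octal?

0o21020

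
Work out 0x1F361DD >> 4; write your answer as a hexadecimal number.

Shifting right by 4 bits = 1 hex digit: drop the last 1.

0x1F361D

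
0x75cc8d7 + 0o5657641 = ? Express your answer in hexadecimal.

0x7742878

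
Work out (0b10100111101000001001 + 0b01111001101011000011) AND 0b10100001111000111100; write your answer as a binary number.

0b100001010000001100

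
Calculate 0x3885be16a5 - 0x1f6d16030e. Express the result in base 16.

Subtract column by column in base 16:
  5-e → 7 (borrow)
  a-0-1 → 9
  6-3 → 3
  1-0 → 1
  e-6 → 8
  b-1 → a
  5-d → 8 (borrow)
  8-6-1 → 1
  8-f → 9 (borrow)
  3-1-1 → 1

0x1918a81397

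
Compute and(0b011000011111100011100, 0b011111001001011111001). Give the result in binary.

0b011000001001000011000

AND bit by bit (1 only where both bits are 1):
  011000011111100011100
& 011111001001011111001
= 011000001001000011000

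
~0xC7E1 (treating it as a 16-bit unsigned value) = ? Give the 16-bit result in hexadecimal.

Each hex digit d becomes F−d:
  C→3, 7→8, E→1, 1→E

0x381E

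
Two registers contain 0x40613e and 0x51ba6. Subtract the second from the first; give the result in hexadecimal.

Subtract column by column in base 16:
  e-6 → 8
  3-a → 9 (borrow)
  1-b-1 → 5 (borrow)
  6-1-1 → 4
  0-5 → b (borrow)
  4-0-1 → 3

0x3b4598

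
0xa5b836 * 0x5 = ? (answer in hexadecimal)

0x33c990e

Multiply each base-16 digit by 5, carrying:
  6×5 = 30 → write e carry 1
  3×5+1 = 16 → write 0 carry 1
  8×5+1 = 41 → write 9 carry 2
  b×5+2 = 57 → write 9 carry 3
  5×5+3 = 28 → write c carry 1
  a×5+1 = 51 → write 3 carry 3
  remaining carry: 3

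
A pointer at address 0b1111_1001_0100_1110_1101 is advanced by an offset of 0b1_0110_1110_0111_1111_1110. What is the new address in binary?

Add column by column in base 2, right to left:
  1+0 = 1
  0+1 = 1
  1+1 = 0 carry 1
  1+1+1 = 1 carry 1
  0+1+1 = 0 carry 1
  1+1+1 = 1 carry 1
  1+1+1 = 1 carry 1
  1+1+1 = 1 carry 1
  0+1+1 = 0 carry 1
  0+1+1 = 0 carry 1
  1+1+1 = 1 carry 1
  0+0+1 = 1
  1+0 = 1
  0+1 = 1
  0+1 = 1
  1+1 = 0 carry 1
  1+0+1 = 0 carry 1
  1+1+1 = 1 carry 1
  1+1+1 = 1 carry 1
  1+0+1 = 0 carry 1
  0+1+1 = 0 carry 1
  final carry 1

0b1001100111110011101011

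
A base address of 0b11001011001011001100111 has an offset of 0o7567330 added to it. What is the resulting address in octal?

0o41102477

0b11001011001011001100111 = 0o31313147 in octal.
Add column by column in base 8, right to left:
  7+0 = 7
  4+3 = 7
  1+3 = 4
  3+7 = 2 carry 1
  1+6+1 = 0 carry 1
  3+5+1 = 1 carry 1
  1+7+1 = 1 carry 1
  3+0+1 = 4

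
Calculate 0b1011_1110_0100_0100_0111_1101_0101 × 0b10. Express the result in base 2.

0b10111110010001000111110101010

Multiply each base-2 digit by 2, carrying:
  1×2 = 2 → write 0 carry 1
  0×2+1 = 1 → write 1
  1×2 = 2 → write 0 carry 1
  0×2+1 = 1 → write 1
  1×2 = 2 → write 0 carry 1
  0×2+1 = 1 → write 1
  1×2 = 2 → write 0 carry 1
  1×2+1 = 3 → write 1 carry 1
  1×2+1 = 3 → write 1 carry 1
  1×2+1 = 3 → write 1 carry 1
  1×2+1 = 3 → write 1 carry 1
  0×2+1 = 1 → write 1
  0×2 = 0 → write 0
  0×2 = 0 → write 0
  1×2 = 2 → write 0 carry 1
  0×2+1 = 1 → write 1
  0×2 = 0 → write 0
  0×2 = 0 → write 0
  1×2 = 2 → write 0 carry 1
  0×2+1 = 1 → write 1
  0×2 = 0 → write 0
  1×2 = 2 → write 0 carry 1
  1×2+1 = 3 → write 1 carry 1
  1×2+1 = 3 → write 1 carry 1
  1×2+1 = 3 → write 1 carry 1
  1×2+1 = 3 → write 1 carry 1
  0×2+1 = 1 → write 1
  1×2 = 2 → write 0 carry 1
  remaining carry: 1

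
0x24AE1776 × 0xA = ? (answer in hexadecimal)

Multiply each base-16 digit by 10, carrying:
  6×10 = 60 → write C carry 3
  7×10+3 = 73 → write 9 carry 4
  7×10+4 = 74 → write A carry 4
  1×10+4 = 14 → write E
  E×10 = 140 → write C carry 8
  A×10+8 = 108 → write C carry 6
  4×10+6 = 46 → write E carry 2
  2×10+2 = 22 → write 6 carry 1
  remaining carry: 1

0x16ECCEA9C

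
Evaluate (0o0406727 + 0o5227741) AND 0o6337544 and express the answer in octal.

0o4236440

Add column by column in base 8, right to left:
  7+1 = 0 carry 1
  2+4+1 = 7
  7+7 = 6 carry 1
  6+7+1 = 6 carry 1
  0+2+1 = 3
  4+2 = 6
  0+5 = 5
Sum = 0o5636670; now AND with 0o6337544:
  5&6=4, 6&3=2, 3&3=3, 6&7=6, 6&5=4, 7&4=4, 0&4=0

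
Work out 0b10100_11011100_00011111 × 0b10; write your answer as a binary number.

Multiply each base-2 digit by 2, carrying:
  1×2 = 2 → write 0 carry 1
  1×2+1 = 3 → write 1 carry 1
  1×2+1 = 3 → write 1 carry 1
  1×2+1 = 3 → write 1 carry 1
  1×2+1 = 3 → write 1 carry 1
  0×2+1 = 1 → write 1
  0×2 = 0 → write 0
  0×2 = 0 → write 0
  0×2 = 0 → write 0
  0×2 = 0 → write 0
  1×2 = 2 → write 0 carry 1
  1×2+1 = 3 → write 1 carry 1
  1×2+1 = 3 → write 1 carry 1
  0×2+1 = 1 → write 1
  1×2 = 2 → write 0 carry 1
  1×2+1 = 3 → write 1 carry 1
  0×2+1 = 1 → write 1
  0×2 = 0 → write 0
  1×2 = 2 → write 0 carry 1
  0×2+1 = 1 → write 1
  1×2 = 2 → write 0 carry 1
  remaining carry: 1

0b1010011011100000111110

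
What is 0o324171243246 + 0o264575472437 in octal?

Add column by column in base 8, right to left:
  6+7 = 5 carry 1
  4+3+1 = 0 carry 1
  2+4+1 = 7
  3+2 = 5
  4+7 = 3 carry 1
  2+4+1 = 7
  1+5 = 6
  7+7 = 6 carry 1
  1+5+1 = 7
  4+4 = 0 carry 1
  2+6+1 = 1 carry 1
  3+2+1 = 6

0o610766735705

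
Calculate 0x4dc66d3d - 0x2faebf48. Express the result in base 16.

Subtract column by column in base 16:
  d-8 → 5
  3-4 → f (borrow)
  d-f-1 → d (borrow)
  6-b-1 → a (borrow)
  6-e-1 → 7 (borrow)
  c-a-1 → 1
  d-f → e (borrow)
  4-2-1 → 1

0x1e17adf5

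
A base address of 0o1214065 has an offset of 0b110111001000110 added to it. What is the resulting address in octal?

0o1303173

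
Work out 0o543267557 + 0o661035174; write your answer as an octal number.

0o1424324753

Add column by column in base 8, right to left:
  7+4 = 3 carry 1
  5+7+1 = 5 carry 1
  5+1+1 = 7
  7+5 = 4 carry 1
  6+3+1 = 2 carry 1
  2+0+1 = 3
  3+1 = 4
  4+6 = 2 carry 1
  5+6+1 = 4 carry 1
  final carry 1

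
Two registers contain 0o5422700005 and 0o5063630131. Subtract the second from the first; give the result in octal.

Subtract column by column in base 8:
  5-1 → 4
  0-3 → 5 (borrow)
  0-1-1 → 6 (borrow)
  0-0-1 → 7 (borrow)
  0-3-1 → 4 (borrow)
  7-6-1 → 0
  2-3 → 7 (borrow)
  2-6-1 → 3 (borrow)
  4-0-1 → 3
  5-5 → 0

0o337047654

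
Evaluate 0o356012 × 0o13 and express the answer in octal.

0o5072156

Multiply each base-8 digit by 11, carrying:
  2×11 = 22 → write 6 carry 2
  1×11+2 = 13 → write 5 carry 1
  0×11+1 = 1 → write 1
  6×11 = 66 → write 2 carry 8
  5×11+8 = 63 → write 7 carry 7
  3×11+7 = 40 → write 0 carry 5
  remaining carry: 5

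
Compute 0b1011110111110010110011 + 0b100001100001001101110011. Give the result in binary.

0b101101011001000000100110

Add column by column in base 2, right to left:
  1+1 = 0 carry 1
  1+1+1 = 1 carry 1
  0+0+1 = 1
  0+0 = 0
  1+1 = 0 carry 1
  1+1+1 = 1 carry 1
  0+1+1 = 0 carry 1
  1+0+1 = 0 carry 1
  0+1+1 = 0 carry 1
  0+1+1 = 0 carry 1
  1+0+1 = 0 carry 1
  1+0+1 = 0 carry 1
  1+1+1 = 1 carry 1
  1+0+1 = 0 carry 1
  1+0+1 = 0 carry 1
  0+0+1 = 1
  1+0 = 1
  1+1 = 0 carry 1
  1+1+1 = 1 carry 1
  1+0+1 = 0 carry 1
  0+0+1 = 1
  1+0 = 1
  0+0 = 0
  0+1 = 1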